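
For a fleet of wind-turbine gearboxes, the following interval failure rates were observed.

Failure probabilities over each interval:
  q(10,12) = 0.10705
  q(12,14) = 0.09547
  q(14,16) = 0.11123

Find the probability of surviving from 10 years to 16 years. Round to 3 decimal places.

0.718

Chaining the interval survival probabilities: (1 − 0.10705) × (1 − 0.09547) × (1 − 0.11123).
= 0.89295 × 0.90453 × 0.88877 = 0.717860.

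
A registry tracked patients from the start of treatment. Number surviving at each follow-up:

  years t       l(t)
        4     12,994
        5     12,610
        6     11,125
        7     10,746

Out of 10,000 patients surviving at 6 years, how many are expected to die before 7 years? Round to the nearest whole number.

341

The relevant probability is 1 − 10,746/11,125 = 0.034067.
Expected number = 10,000 × 0.034067 = 341.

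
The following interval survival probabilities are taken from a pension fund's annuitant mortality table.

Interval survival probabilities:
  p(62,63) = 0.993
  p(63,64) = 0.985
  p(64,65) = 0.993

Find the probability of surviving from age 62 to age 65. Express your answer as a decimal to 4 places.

0.9713

The overall survival probability is 0.993 × 0.985 × 0.993.
= 0.971258.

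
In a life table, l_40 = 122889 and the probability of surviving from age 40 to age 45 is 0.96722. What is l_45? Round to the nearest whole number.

118861

l_45 = l_40 × p = 122889 × 0.96722 = 118861.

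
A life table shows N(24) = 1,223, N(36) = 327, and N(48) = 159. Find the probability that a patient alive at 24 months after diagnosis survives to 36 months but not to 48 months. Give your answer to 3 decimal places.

This is the probability of reaching 36 but not 48, conditional on being alive at 24: (N(36) − N(48)) / N(24).
= (327 − 159) / 1,223 = 168 / 1,223 = 0.137367.

0.137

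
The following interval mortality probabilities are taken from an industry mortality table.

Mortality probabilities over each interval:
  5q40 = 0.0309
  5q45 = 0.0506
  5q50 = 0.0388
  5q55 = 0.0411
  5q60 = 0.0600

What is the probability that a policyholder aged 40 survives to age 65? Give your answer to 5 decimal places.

The overall survival probability is (1 − 0.0309) × (1 − 0.0506) × (1 − 0.0388) × (1 − 0.0411) × (1 − 0.0600).
= 0.9691 × 0.9494 × 0.9612 × 0.9589 × 0.9400 = 0.797137.

0.79714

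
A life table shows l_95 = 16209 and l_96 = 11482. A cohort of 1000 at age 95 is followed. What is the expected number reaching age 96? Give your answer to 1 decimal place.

The relevant probability is 11482/16209 = 0.708372.
Expected number = 1000 × 0.708372 = 708.4.

708.4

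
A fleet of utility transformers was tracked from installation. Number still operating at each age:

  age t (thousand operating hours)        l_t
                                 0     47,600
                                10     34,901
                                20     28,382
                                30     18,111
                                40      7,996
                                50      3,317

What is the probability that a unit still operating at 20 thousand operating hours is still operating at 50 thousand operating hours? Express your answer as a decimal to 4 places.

The conditional survival probability is l_50/l_20 = 3,317/28,382 = 0.116870.

0.1169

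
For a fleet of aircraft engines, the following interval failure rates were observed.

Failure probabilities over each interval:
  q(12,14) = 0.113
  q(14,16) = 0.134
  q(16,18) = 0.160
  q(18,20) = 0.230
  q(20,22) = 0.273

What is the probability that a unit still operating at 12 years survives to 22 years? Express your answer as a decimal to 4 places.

The overall survival probability is (1 − 0.113) × (1 − 0.134) × (1 − 0.160) × (1 − 0.230) × (1 − 0.273).
= 0.887 × 0.866 × 0.840 × 0.770 × 0.727 = 0.361198.

0.3612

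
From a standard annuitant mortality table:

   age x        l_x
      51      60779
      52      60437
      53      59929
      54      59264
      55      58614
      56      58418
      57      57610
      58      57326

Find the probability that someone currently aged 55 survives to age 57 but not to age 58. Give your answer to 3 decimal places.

This is the probability of reaching 57 but not 58, conditional on being alive at 55: (l_57 − l_58) / l_55.
= (57610 − 57326) / 58614 = 284 / 58614 = 0.004845.

0.005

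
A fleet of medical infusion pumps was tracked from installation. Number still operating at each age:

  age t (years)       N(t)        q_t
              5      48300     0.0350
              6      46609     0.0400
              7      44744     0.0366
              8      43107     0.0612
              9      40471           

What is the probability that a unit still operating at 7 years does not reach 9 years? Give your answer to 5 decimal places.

0.09550

P(fail before 9 | operational at 7) = 1 − N(9)/N(7) = 1 − 40471/44744 = (4273)/44744 = 0.095499.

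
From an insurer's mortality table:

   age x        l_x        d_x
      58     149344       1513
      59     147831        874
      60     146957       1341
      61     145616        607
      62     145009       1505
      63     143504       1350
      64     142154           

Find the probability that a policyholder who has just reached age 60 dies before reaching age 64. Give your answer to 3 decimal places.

0.033

P(die before 64 | alive at 60) = 1 − l_64/l_60 = 1 − 142154/146957 = (4803)/146957 = 0.032683.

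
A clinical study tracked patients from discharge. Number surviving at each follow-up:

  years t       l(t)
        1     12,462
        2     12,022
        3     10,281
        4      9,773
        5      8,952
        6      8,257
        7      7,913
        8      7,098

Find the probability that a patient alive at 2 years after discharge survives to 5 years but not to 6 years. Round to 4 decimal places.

0.0578

This is the probability of reaching 5 but not 6, conditional on being alive at 2: (l(5) − l(6)) / l(2).
= (8,952 − 8,257) / 12,022 = 695 / 12,022 = 0.057811.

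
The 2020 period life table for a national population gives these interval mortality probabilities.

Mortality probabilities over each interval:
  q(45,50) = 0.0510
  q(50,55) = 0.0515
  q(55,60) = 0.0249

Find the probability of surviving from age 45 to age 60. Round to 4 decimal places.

0.8777

The overall survival probability is (1 − 0.0510) × (1 − 0.0515) × (1 − 0.0249).
= 0.9490 × 0.9485 × 0.9751 = 0.877713.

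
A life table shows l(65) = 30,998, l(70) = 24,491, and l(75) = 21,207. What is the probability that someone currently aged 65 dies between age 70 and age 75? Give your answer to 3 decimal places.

0.106

This is the probability of reaching 70 but not 75, conditional on being alive at 65: (l(70) − l(75)) / l(65).
= (24,491 − 21,207) / 30,998 = 3,284 / 30,998 = 0.105942.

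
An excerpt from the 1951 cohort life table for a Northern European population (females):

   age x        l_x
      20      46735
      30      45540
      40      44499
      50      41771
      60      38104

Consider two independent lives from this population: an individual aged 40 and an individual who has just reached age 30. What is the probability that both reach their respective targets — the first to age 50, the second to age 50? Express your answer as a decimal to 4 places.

p₁ = l_50/l_40 = 41771/44499 = 0.938695; p₂ = l_50/l_30 = 41771/45540 = 0.917238.
P(both) = p₁ × p₂ = 0.938695 × 0.917238 = 0.861007.

0.8610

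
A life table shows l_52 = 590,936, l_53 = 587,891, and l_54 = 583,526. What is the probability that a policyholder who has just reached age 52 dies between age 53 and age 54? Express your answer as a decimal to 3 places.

0.007

We want 1|1q52 = (l_53 − l_54)/l_52.
This is the probability of reaching 53 but not 54, conditional on being alive at 52: (l_53 − l_54) / l_52.
= (587,891 − 583,526) / 590,936 = 4,365 / 590,936 = 0.007387.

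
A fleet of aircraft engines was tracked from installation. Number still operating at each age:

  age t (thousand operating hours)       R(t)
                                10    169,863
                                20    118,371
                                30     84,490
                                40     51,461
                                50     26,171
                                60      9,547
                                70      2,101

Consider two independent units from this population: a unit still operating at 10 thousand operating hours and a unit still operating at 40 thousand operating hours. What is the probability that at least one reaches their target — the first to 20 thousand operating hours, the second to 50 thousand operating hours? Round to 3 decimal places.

p₁ = R(20)/R(10) = 118,371/169,863 = 0.696862; p₂ = R(50)/R(40) = 26,171/51,461 = 0.508560.
P(at least one) = 1 − (1−p₁)(1−p₂) = 1 − 0.303138 × 0.491440 = 0.851026.

0.851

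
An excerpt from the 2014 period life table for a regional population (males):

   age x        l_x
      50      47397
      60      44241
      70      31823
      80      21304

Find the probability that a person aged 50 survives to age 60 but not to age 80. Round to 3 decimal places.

We want 10|20q50 = (l_60 − l_80)/l_50.
This is the probability of reaching 60 but not 80, conditional on being alive at 50: (l_60 − l_80) / l_50.
= (44241 − 21304) / 47397 = 22937 / 47397 = 0.483934.

0.484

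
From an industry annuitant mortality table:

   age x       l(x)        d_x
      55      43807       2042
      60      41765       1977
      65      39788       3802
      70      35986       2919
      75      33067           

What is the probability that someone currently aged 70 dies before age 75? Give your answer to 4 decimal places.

0.0811

P(die before 75 | alive at 70) = 1 − l(75)/l(70) = 1 − 33067/35986 = (2919)/35986 = 0.081115.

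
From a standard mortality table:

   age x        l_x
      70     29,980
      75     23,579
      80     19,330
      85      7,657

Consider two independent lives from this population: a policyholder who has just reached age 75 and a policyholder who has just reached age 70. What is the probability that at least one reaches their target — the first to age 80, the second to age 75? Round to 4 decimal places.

0.9615

p₁ = l_80/l_75 = 19,330/23,579 = 0.819797; p₂ = l_75/l_70 = 23,579/29,980 = 0.786491.
P(at least one) = 1 − (1−p₁)(1−p₂) = 1 − 0.180203 × 0.213509 = 0.961525.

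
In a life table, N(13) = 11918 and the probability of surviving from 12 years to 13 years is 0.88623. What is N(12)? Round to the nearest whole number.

13448

N(12) = N(13) / p = 11918 / 0.88623 = 13448.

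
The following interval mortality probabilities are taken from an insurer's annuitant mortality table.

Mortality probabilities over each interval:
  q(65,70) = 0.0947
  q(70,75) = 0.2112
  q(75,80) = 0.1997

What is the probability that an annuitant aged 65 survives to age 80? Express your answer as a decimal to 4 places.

0.5715

The overall survival probability is (1 − 0.0947) × (1 − 0.2112) × (1 − 0.1997).
= 0.9053 × 0.7888 × 0.8003 = 0.571495.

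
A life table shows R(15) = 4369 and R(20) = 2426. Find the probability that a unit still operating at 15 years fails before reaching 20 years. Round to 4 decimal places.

P(fail before 20 | operational at 15) = 1 − R(20)/R(15) = 1 − 2426/4369 = (1943)/4369 = 0.444724.

0.4447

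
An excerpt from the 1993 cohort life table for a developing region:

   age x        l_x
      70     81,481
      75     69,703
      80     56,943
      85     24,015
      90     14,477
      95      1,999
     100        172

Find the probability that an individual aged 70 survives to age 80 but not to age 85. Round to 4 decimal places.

0.4041

This is the probability of reaching 80 but not 85, conditional on being alive at 70: (l_80 − l_85) / l_70.
= (56,943 − 24,015) / 81,481 = 32,928 / 81,481 = 0.404119.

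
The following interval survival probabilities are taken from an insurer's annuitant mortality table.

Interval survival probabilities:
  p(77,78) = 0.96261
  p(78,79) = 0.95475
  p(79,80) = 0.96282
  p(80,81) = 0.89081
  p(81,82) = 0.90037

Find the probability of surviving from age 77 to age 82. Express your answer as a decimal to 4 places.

0.7097

Survival from 77 to 82 is the product of surviving each interval: 0.96261 × 0.95475 × 0.96282 × 0.89081 × 0.90037.
= 0.709727.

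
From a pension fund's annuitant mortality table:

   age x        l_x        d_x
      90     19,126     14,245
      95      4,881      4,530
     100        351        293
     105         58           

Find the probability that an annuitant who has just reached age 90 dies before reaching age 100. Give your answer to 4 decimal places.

P(die before 100 | alive at 90) = 1 − l_100/l_90 = 1 − 351/19,126 = (18,775)/19,126 = 0.981648.

0.9816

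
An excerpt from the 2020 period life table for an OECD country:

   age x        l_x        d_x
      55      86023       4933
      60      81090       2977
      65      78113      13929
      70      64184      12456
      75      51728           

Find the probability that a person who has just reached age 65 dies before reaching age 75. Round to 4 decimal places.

0.3378

P(die before 75 | alive at 65) = 1 − l_75/l_65 = 1 − 51728/78113 = (26385)/78113 = 0.337780.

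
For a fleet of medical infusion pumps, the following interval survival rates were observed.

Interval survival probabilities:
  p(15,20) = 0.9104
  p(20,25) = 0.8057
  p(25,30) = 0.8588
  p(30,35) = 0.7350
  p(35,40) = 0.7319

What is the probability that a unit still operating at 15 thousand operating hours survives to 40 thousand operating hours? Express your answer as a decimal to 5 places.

0.33887

Chaining the interval survival probabilities: 0.9104 × 0.8057 × 0.8588 × 0.7350 × 0.7319.
= 0.338873.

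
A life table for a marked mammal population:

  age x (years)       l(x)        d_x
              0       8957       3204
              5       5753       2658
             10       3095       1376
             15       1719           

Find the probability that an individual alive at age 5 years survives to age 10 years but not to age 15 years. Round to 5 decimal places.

0.23918

This is the probability of reaching 10 but not 15, conditional on being alive at 5: (l(10) − l(15)) / l(5).
= (3095 − 1719) / 5753 = 1376 / 5753 = 0.239180.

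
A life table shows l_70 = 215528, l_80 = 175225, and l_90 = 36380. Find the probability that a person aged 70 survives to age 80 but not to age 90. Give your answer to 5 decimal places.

0.64421

This is the probability of reaching 80 but not 90, conditional on being alive at 70: (l_80 − l_90) / l_70.
= (175225 − 36380) / 215528 = 138845 / 215528 = 0.644209.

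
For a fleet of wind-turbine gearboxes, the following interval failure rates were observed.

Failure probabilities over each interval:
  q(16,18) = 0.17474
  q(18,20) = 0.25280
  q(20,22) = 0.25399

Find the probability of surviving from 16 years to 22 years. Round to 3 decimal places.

0.460

The overall survival probability is (1 − 0.17474) × (1 − 0.25280) × (1 − 0.25399).
= 0.82526 × 0.74720 × 0.74601 = 0.460015.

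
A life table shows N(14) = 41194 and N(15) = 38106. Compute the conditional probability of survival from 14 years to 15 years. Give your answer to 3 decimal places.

The conditional survival probability is N(15)/N(14) = 38106/41194 = 0.925038.

0.925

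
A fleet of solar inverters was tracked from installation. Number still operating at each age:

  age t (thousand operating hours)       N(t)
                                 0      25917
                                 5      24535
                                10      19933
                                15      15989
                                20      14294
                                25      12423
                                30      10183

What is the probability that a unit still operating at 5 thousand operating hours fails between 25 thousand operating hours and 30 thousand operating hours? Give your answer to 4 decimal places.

0.0913

This is the probability of reaching 25 but not 30, conditional on being operational at 5: (N(25) − N(30)) / N(5).
= (12423 − 10183) / 24535 = 2240 / 24535 = 0.091298.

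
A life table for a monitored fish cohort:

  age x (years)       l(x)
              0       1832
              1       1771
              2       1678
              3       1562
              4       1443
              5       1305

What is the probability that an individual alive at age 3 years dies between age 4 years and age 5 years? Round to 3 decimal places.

This is the probability of reaching 4 but not 5, conditional on being alive at 3: (l(4) − l(5)) / l(3).
= (1443 − 1305) / 1562 = 138 / 1562 = 0.088348.

0.088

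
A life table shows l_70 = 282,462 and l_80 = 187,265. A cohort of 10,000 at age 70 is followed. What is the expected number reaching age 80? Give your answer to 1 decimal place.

6629.7

The relevant probability is 187,265/282,462 = 0.662974.
Expected number = 10,000 × 0.662974 = 6629.7.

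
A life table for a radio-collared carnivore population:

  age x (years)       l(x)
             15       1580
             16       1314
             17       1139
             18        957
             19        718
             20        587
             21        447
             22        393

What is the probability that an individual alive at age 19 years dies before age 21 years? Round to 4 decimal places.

0.3774

P(die before 21 | alive at 19) = 1 − l(21)/l(19) = 1 − 447/718 = (271)/718 = 0.377437.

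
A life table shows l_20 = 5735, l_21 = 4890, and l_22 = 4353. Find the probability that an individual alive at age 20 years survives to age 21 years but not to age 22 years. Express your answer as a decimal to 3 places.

This is the probability of reaching 21 but not 22, conditional on being alive at 20: (l_21 − l_22) / l_20.
= (4890 − 4353) / 5735 = 537 / 5735 = 0.093636.

0.094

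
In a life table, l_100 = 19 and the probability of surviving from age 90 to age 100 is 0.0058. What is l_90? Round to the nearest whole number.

3276

l_90 = l_100 / p = 19 / 0.0058 = 3276.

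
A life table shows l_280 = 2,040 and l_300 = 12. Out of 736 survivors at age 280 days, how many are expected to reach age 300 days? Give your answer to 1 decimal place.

4.3

The relevant probability is 12/2,040 = 0.005882.
Expected number = 736 × 0.005882 = 4.3.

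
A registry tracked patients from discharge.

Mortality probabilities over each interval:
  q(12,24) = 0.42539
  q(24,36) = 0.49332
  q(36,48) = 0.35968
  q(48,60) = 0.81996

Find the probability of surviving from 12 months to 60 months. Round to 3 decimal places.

The overall survival probability is (1 − 0.42539) × (1 − 0.49332) × (1 − 0.35968) × (1 − 0.81996).
= 0.57461 × 0.50668 × 0.64032 × 0.18004 = 0.033564.

0.034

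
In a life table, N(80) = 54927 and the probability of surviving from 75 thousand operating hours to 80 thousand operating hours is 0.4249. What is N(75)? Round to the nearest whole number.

129270

N(75) = N(80) / p = 54927 / 0.4249 = 129270.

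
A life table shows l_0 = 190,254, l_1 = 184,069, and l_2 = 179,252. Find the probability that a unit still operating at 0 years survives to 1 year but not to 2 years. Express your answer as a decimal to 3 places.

0.025

This is the probability of reaching 1 but not 2, conditional on being operational at 0: (l_1 − l_2) / l_0.
= (184,069 − 179,252) / 190,254 = 4,817 / 190,254 = 0.025319.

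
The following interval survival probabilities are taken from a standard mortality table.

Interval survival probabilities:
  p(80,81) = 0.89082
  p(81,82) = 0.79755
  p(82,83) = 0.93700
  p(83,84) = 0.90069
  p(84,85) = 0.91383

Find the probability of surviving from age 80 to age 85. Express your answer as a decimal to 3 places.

0.548

Survival from 80 to 85 is the product of surviving each interval: 0.89082 × 0.79755 × 0.93700 × 0.90069 × 0.91383.
= 0.547934.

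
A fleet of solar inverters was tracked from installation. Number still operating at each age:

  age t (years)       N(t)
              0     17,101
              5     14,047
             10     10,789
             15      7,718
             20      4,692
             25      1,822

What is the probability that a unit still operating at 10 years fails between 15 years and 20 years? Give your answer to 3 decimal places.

0.280

This is the probability of reaching 15 but not 20, conditional on being operational at 10: (N(15) − N(20)) / N(10).
= (7,718 − 4,692) / 10,789 = 3,026 / 10,789 = 0.280471.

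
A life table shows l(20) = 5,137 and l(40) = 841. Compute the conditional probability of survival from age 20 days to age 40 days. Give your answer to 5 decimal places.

0.16371

The conditional survival probability is l(40)/l(20) = 841/5,137 = 0.163714.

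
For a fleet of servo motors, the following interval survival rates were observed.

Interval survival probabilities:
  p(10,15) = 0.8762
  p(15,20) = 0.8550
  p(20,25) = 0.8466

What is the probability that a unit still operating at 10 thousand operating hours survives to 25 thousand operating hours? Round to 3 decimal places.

0.634

Chaining the interval survival probabilities: 0.8762 × 0.8550 × 0.8466.
= 0.634231.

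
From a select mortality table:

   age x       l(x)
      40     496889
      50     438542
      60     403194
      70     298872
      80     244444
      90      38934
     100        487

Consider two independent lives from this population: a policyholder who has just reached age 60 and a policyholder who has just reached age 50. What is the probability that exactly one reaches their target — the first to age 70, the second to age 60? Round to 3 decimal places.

p₁ = l(70)/l(60) = 298872/403194 = 0.741261; p₂ = l(60)/l(50) = 403194/438542 = 0.919397.
P(exactly one) = p₁(1−p₂) + (1−p₁)p₂ = 0.059748 + 0.237884 = 0.297632.

0.298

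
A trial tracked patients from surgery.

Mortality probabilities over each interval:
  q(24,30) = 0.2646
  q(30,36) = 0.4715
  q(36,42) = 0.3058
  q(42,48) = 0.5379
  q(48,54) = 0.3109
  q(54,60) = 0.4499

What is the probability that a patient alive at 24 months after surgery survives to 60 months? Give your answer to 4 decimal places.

0.0473

The overall survival probability is (1 − 0.2646) × (1 − 0.4715) × (1 − 0.3058) × (1 − 0.5379) × (1 − 0.3109) × (1 − 0.4499).
= 0.7354 × 0.5285 × 0.6942 × 0.4621 × 0.6891 × 0.5501 = 0.047262.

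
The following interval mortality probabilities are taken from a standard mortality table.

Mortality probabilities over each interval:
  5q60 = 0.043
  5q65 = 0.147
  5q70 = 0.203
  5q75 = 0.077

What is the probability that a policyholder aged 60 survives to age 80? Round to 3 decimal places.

0.601

The overall survival probability is (1 − 0.043) × (1 − 0.147) × (1 − 0.203) × (1 − 0.077).
= 0.957 × 0.853 × 0.797 × 0.923 = 0.600511.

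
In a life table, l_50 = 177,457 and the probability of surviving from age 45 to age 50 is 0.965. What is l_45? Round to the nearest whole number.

183893

l_45 = l_50 / p = 177,457 / 0.965 = 183893.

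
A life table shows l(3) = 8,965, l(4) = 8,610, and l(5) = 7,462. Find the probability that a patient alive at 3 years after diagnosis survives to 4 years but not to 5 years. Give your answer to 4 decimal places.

0.1281

This is the probability of reaching 4 but not 5, conditional on being alive at 3: (l(4) − l(5)) / l(3).
= (8,610 − 7,462) / 8,965 = 1,148 / 8,965 = 0.128054.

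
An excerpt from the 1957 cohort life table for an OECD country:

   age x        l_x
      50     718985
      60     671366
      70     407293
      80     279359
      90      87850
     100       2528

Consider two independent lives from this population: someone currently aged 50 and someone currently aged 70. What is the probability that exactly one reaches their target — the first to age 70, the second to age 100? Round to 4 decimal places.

0.5657

p₁ = l_70/l_50 = 407293/718985 = 0.566483; p₂ = l_100/l_70 = 2528/407293 = 0.006207.
P(exactly one) = p₁(1−p₂) + (1−p₁)p₂ = 0.562967 + 0.002691 = 0.565658.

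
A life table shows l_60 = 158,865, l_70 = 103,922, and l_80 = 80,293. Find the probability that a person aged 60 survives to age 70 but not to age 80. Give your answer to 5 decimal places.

This is the probability of reaching 70 but not 80, conditional on being alive at 60: (l_70 − l_80) / l_60.
= (103,922 − 80,293) / 158,865 = 23,629 / 158,865 = 0.148736.

0.14874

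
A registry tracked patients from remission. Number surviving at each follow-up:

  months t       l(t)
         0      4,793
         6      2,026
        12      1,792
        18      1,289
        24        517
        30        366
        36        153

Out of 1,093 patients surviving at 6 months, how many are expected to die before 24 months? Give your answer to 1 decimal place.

The relevant probability is 1 − 517/2,026 = 0.744817.
Expected number = 1,093 × 0.744817 = 814.1.

814.1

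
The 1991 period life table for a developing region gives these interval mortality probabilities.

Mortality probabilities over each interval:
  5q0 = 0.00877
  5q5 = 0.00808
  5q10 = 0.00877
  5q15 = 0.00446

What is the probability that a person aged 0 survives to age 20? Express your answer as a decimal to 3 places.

0.970

Survival from 0 to 20 is the product of surviving each interval: (1 − 0.00877) × (1 − 0.00808) × (1 − 0.00877) × (1 − 0.00446).
= 0.99123 × 0.99192 × 0.99123 × 0.99554 = 0.970251.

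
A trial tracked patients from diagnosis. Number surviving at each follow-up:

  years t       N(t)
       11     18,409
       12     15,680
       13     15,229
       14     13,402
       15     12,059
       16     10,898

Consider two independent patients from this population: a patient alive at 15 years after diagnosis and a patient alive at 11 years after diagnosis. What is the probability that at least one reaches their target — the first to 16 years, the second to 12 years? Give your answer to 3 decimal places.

p₁ = N(16)/N(15) = 10,898/12,059 = 0.903723; p₂ = N(12)/N(11) = 15,680/18,409 = 0.851757.
P(at least one) = 1 − (1−p₁)(1−p₂) = 1 − 0.096277 × 0.148243 = 0.985728.

0.986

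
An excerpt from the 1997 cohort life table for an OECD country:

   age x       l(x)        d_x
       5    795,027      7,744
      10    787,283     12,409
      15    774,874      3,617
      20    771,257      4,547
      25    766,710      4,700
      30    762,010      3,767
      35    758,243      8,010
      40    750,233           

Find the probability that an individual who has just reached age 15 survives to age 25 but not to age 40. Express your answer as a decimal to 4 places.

This is the probability of reaching 25 but not 40, conditional on being alive at 15: (l(25) − l(40)) / l(15).
= (766,710 − 750,233) / 774,874 = 16,477 / 774,874 = 0.021264.

0.0213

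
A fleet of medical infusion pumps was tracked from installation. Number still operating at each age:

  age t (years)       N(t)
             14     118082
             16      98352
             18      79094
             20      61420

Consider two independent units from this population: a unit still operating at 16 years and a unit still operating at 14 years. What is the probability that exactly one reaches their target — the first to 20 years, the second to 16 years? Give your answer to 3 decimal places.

0.417

p₁ = N(20)/N(16) = 61420/98352 = 0.624492; p₂ = N(16)/N(14) = 98352/118082 = 0.832913.
P(exactly one) = p₁(1−p₂) + (1−p₁)p₂ = 0.104344 + 0.312765 = 0.417110.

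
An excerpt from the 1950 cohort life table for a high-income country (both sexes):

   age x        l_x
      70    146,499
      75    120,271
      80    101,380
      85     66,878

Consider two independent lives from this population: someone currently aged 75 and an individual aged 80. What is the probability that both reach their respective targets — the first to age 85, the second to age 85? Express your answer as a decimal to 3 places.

0.367

p₁ = l_85/l_75 = 66,878/120,271 = 0.556061; p₂ = l_85/l_80 = 66,878/101,380 = 0.659676.
P(both) = p₁ × p₂ = 0.556061 × 0.659676 = 0.366820.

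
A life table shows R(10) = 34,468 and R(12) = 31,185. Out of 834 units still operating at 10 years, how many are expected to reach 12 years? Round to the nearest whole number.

755

The relevant probability is 31,185/34,468 = 0.904752.
Expected number = 834 × 0.904752 = 755.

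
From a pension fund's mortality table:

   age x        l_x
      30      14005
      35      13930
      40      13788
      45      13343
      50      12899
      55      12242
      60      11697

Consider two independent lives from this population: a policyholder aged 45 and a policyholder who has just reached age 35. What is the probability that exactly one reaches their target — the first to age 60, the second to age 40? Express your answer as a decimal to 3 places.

0.131

p₁ = l_60/l_45 = 11697/13343 = 0.876639; p₂ = l_40/l_35 = 13788/13930 = 0.989806.
P(exactly one) = p₁(1−p₂) + (1−p₁)p₂ = 0.008936 + 0.122103 = 0.131040.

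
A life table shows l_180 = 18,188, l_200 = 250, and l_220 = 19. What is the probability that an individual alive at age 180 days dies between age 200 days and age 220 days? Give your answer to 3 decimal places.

0.013

This is the probability of reaching 200 but not 220, conditional on being alive at 180: (l_200 − l_220) / l_180.
= (250 − 19) / 18,188 = 231 / 18,188 = 0.012701.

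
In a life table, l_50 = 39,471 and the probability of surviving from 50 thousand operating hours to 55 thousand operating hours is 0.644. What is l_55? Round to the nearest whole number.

25419

l_55 = l_50 × p = 39,471 × 0.644 = 25419.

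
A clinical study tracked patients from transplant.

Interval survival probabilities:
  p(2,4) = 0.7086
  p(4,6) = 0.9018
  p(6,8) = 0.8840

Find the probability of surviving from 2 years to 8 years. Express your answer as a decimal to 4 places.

Chaining the interval survival probabilities: 0.7086 × 0.9018 × 0.8840.
= 0.564890.

0.5649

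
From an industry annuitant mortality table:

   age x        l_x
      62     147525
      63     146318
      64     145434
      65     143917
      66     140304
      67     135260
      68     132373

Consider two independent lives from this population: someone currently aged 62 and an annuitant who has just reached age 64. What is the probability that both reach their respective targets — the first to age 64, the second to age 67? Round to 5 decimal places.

0.91686

p₁ = l_64/l_62 = 145434/147525 = 0.985826; p₂ = l_67/l_64 = 135260/145434 = 0.930044.
P(both) = p₁ × p₂ = 0.985826 × 0.930044 = 0.916862.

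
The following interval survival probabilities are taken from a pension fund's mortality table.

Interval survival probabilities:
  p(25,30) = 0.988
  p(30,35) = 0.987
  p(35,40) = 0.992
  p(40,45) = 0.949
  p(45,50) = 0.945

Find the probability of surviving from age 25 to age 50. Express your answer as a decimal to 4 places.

P(survive 25→50) = 0.988 × 0.987 × 0.992 × 0.949 × 0.945.
= 0.867529.

0.8675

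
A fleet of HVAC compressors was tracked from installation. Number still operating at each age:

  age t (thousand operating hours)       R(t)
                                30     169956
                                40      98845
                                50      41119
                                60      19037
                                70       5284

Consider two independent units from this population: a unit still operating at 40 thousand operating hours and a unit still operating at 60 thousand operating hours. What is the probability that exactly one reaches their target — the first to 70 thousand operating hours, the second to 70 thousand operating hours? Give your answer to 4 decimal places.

0.3013

p₁ = R(70)/R(40) = 5284/98845 = 0.053457; p₂ = R(70)/R(60) = 5284/19037 = 0.277565.
P(exactly one) = p₁(1−p₂) + (1−p₁)p₂ = 0.038619 + 0.262727 = 0.301346.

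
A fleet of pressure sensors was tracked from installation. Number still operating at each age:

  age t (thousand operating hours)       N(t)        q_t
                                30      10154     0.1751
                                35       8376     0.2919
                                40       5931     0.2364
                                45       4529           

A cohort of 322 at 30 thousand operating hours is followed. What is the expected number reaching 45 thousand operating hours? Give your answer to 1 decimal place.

143.6

The relevant probability is 4529/10154 = 0.446031.
Expected number = 322 × 0.446031 = 143.6.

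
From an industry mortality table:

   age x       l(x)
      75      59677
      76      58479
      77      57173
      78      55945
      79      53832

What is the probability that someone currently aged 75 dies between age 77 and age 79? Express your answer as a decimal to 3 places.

This is the probability of reaching 77 but not 79, conditional on being alive at 75: (l(77) − l(79)) / l(75).
= (57173 − 53832) / 59677 = 3341 / 59677 = 0.055985.

0.056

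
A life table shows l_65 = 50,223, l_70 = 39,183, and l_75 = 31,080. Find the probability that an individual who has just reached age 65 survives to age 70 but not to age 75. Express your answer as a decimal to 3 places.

0.161

We want 5|5q65 = (l_70 − l_75)/l_65.
This is the probability of reaching 70 but not 75, conditional on being alive at 65: (l_70 − l_75) / l_65.
= (39,183 − 31,080) / 50,223 = 8,103 / 50,223 = 0.161340.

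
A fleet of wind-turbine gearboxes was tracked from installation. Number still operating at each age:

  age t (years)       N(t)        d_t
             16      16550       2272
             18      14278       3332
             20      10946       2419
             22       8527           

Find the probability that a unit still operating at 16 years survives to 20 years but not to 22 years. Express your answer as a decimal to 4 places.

0.1462

This is the probability of reaching 20 but not 22, conditional on being operational at 16: (N(20) − N(22)) / N(16).
= (10946 − 8527) / 16550 = 2419 / 16550 = 0.146163.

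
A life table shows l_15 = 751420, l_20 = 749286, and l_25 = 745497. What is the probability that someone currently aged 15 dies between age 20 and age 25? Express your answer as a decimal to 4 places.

0.0050

We want 5|5q15 = (l_20 − l_25)/l_15.
This is the probability of reaching 20 but not 25, conditional on being alive at 15: (l_20 − l_25) / l_15.
= (749286 − 745497) / 751420 = 3789 / 751420 = 0.005042.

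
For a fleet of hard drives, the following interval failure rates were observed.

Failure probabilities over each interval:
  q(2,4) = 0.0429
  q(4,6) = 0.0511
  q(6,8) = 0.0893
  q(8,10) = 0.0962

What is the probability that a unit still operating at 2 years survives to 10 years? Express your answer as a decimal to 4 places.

The overall survival probability is (1 − 0.0429) × (1 − 0.0511) × (1 − 0.0893) × (1 − 0.0962).
= 0.9571 × 0.9489 × 0.9107 × 0.9038 = 0.747525.

0.7475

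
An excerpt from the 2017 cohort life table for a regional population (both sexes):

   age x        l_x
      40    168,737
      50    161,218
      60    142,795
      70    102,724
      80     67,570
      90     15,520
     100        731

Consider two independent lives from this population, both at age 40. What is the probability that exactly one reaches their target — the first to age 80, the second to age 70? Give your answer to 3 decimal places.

0.522

p₁ = l_80/l_40 = 67,570/168,737 = 0.400446; p₂ = l_70/l_40 = 102,724/168,737 = 0.608782.
P(exactly one) = p₁(1−p₂) + (1−p₁)p₂ = 0.156662 + 0.364998 = 0.521659.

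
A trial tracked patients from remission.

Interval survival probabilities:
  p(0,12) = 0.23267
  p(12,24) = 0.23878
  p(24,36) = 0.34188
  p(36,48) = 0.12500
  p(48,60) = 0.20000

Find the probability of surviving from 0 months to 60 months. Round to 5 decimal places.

0.00047

The overall survival probability is 0.23267 × 0.23878 × 0.34188 × 0.12500 × 0.20000.
= 0.000475.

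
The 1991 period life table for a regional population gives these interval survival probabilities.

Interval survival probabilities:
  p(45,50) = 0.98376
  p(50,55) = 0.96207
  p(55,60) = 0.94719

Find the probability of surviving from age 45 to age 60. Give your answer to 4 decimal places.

Survival from 45 to 60 is the product of surviving each interval: 0.98376 × 0.96207 × 0.94719.
= 0.896464.

0.8965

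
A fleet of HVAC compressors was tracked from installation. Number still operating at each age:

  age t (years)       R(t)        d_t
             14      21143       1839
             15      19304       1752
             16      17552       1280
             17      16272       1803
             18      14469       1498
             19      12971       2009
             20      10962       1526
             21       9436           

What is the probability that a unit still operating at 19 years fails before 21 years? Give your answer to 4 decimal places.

P(fail before 21 | operational at 19) = 1 − R(21)/R(19) = 1 − 9436/12971 = (3535)/12971 = 0.272531.

0.2725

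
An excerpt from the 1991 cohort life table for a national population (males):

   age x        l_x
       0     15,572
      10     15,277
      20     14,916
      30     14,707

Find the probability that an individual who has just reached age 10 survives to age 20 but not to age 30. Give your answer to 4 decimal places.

0.0137

This is the probability of reaching 20 but not 30, conditional on being alive at 10: (l_20 − l_30) / l_10.
= (14,916 − 14,707) / 15,277 = 209 / 15,277 = 0.013681.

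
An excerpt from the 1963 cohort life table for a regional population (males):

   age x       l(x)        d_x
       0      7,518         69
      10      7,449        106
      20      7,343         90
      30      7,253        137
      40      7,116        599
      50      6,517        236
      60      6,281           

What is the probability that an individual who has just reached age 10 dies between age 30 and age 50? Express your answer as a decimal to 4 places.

0.0988

This is the probability of reaching 30 but not 50, conditional on being alive at 10: (l(30) − l(50)) / l(10).
= (7,253 − 6,517) / 7,449 = 736 / 7,449 = 0.098805.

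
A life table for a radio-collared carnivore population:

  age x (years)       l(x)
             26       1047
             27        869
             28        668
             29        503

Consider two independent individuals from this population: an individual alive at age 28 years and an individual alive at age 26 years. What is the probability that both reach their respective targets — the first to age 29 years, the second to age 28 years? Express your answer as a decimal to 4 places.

p₁ = l(29)/l(28) = 503/668 = 0.752994; p₂ = l(28)/l(26) = 668/1047 = 0.638013.
P(both) = p₁ × p₂ = 0.752994 × 0.638013 = 0.480420.

0.4804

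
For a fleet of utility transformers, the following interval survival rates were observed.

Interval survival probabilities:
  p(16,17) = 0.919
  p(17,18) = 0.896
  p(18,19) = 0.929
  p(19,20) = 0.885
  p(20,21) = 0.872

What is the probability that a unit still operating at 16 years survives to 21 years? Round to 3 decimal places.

Survival from 16 to 21 is the product of surviving each interval: 0.919 × 0.896 × 0.929 × 0.885 × 0.872.
= 0.590336.

0.590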